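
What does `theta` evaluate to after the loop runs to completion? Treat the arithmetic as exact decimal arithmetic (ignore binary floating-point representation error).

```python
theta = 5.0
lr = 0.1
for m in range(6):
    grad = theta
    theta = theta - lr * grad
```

Let's trace through this code step by step.

Initialize: theta = 5.0
Initialize: lr = 0.1
Entering loop: for m in range(6):
After iteration 1: m = 0, theta = 4.5, grad = 5.0
After iteration 2: m = 1, theta = 4.05, grad = 4.5
After iteration 3: m = 2, theta = 3.645, grad = 4.05
After iteration 4: m = 3, theta = 3.2805, grad = 3.645
After iteration 5: m = 4, theta = 2.95245, grad = 3.2805
After iteration 6: m = 5, theta = 2.657205, grad = 2.95245
Loop ends.

Final answer: 2.657205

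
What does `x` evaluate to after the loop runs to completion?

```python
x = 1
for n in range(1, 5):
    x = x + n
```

Let's trace through this code step by step.

Initialize: x = 1
Entering loop: for n in range(1, 5):
After iteration 1: n = 1, x = 2
After iteration 2: n = 2, x = 4
After iteration 3: n = 3, x = 7
After iteration 4: n = 4, x = 11
Loop ends.

Final answer: 11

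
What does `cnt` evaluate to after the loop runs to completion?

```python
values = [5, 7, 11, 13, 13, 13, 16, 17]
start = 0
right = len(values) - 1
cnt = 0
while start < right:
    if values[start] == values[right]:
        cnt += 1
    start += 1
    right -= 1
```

Let's trace through this code step by step.

Initialize: values = [5, 7, 11, 13, 13, 13, 16, 17]
Initialize: start = 0
Initialize: right = 7
Initialize: cnt = 0
Entering loop: while start < right:
After iteration 1: start = 1, right = 6, cnt = 0
After iteration 2: start = 2, right = 5, cnt = 0
After iteration 3: start = 3, right = 4, cnt = 0
After iteration 4: start = 4, right = 3, cnt = 1
Loop ends.

Final answer: 1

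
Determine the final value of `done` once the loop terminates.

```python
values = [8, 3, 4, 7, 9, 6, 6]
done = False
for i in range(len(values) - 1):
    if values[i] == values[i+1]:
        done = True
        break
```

Let's trace through this code step by step.

Initialize: values = [8, 3, 4, 7, 9, 6, 6]
Initialize: done = False
Entering loop: for i in range(len(values) - 1):
After iteration 1: i = 0, done = False
After iteration 2: i = 1, done = False
After iteration 3: i = 2, done = False
After iteration 4: i = 3, done = False
After iteration 5: i = 4, done = False
After iteration 6: i = 5, done = True
Loop ends.

Final answer: True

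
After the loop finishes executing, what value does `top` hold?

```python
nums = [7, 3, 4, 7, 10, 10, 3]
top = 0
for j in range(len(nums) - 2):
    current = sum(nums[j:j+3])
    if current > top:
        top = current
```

Let's trace through this code step by step.

Initialize: nums = [7, 3, 4, 7, 10, 10, 3]
Initialize: top = 0
Entering loop: for j in range(len(nums) - 2):
After iteration 1: j = 0, top = 14, current = 14
After iteration 2: j = 1, top = 14, current = 14
After iteration 3: j = 2, top = 21, current = 21
After iteration 4: j = 3, top = 27, current = 27
After iteration 5: j = 4, top = 27, current = 23
Loop ends.

Final answer: 27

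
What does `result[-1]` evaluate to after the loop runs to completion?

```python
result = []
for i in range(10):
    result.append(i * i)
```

Let's trace through this code step by step.

Initialize: result = []
Entering loop: for i in range(10):
After iteration 1: i = 0, result = [0]
After iteration 2: i = 1, result = [0, 1]
After iteration 3: i = 2, result = [0, 1, 4]
After iteration 4: i = 3, result = [0, 1, 4, 9]
After iteration 5: i = 4, result = [0, 1, 4, 9, 16]
After iteration 6: i = 5, result = [0, 1, 4, 9, 16, 25]
After iteration 7: i = 6, result = [0, 1, 4, 9, 16, 25, 36]
After iteration 8: i = 7, result = [0, 1, 4, 9, 16, 25, 36, 49]
After iteration 9: i = 8, result = [0, 1, 4, 9, 16, 25, 36, 49, 64]
After iteration 10: i = 9, result = [0, 1, 4, 9, 16, 25, 36, 49, 64, 81]
Loop ends.
result[-1] = 81

Final answer: 81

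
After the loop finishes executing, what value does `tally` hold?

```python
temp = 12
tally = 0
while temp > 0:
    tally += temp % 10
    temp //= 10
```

Let's trace through this code step by step.

Initialize: temp = 12
Initialize: tally = 0
Entering loop: while temp > 0:
After iteration 1: temp = 1, tally = 2
After iteration 2: temp = 0, tally = 3
Loop ends.

Final answer: 3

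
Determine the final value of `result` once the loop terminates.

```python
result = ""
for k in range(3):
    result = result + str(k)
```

Let's trace through this code step by step.

Initialize: result = ''
Entering loop: for k in range(3):
After iteration 1: k = 0, result = '0'
After iteration 2: k = 1, result = '01'
After iteration 3: k = 2, result = '012'
Loop ends.

Final answer: '012'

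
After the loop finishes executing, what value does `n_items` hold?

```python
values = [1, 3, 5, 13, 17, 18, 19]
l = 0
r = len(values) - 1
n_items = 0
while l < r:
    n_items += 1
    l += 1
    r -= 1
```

Let's trace through this code step by step.

Initialize: values = [1, 3, 5, 13, 17, 18, 19]
Initialize: l = 0
Initialize: r = 6
Initialize: n_items = 0
Entering loop: while l < r:
After iteration 1: l = 1, r = 5, n_items = 1
After iteration 2: l = 2, r = 4, n_items = 2
After iteration 3: l = 3, r = 3, n_items = 3
Loop ends.

Final answer: 3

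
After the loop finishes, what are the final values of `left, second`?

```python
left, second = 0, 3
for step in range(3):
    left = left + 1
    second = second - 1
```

Let's trace through this code step by step.

Initialize: left = 0
Initialize: second = 3
Entering loop: for step in range(3):
After iteration 1: step = 0, left = 1, second = 2
After iteration 2: step = 1, left = 2, second = 1
After iteration 3: step = 2, left = 3, second = 0
Loop ends.

Final answer: 3, 0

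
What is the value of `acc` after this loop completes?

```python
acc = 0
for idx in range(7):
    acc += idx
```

Let's trace through this code step by step.

Initialize: acc = 0
Entering loop: for idx in range(7):
After iteration 1: idx = 0, acc = 0
After iteration 2: idx = 1, acc = 1
After iteration 3: idx = 2, acc = 3
After iteration 4: idx = 3, acc = 6
After iteration 5: idx = 4, acc = 10
After iteration 6: idx = 5, acc = 15
After iteration 7: idx = 6, acc = 21
Loop ends.

Final answer: 21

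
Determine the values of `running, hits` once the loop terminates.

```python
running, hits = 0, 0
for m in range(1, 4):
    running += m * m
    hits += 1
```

Let's trace through this code step by step.

Initialize: running = 0
Initialize: hits = 0
Entering loop: for m in range(1, 4):
After iteration 1: m = 1, running = 1, hits = 1
After iteration 2: m = 2, running = 5, hits = 2
After iteration 3: m = 3, running = 14, hits = 3
Loop ends.

Final answer: 14, 3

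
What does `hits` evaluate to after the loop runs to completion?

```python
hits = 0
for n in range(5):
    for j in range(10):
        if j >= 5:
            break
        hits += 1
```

Let's trace through this code step by step.

Initialize: hits = 0
Entering loop: for n in range(5):
After iteration 1: n = 0, hits = 5
After iteration 2: n = 1, hits = 10
After iteration 3: n = 2, hits = 15
After iteration 4: n = 3, hits = 20
After iteration 5: n = 4, hits = 25
Loop ends.

Final answer: 25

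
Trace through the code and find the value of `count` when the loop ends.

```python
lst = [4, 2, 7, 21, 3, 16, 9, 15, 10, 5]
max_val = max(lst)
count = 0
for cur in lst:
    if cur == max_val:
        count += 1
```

Let's trace through this code step by step.

Initialize: lst = [4, 2, 7, 21, 3, 16, 9, 15, 10, 5]
Initialize: max_val = 21
Initialize: count = 0
Entering loop: for cur in lst:
After iteration 1: cur = 4, count = 0
After iteration 2: cur = 2, count = 0
After iteration 3: cur = 7, count = 0
After iteration 4: cur = 21, count = 1
After iteration 5: cur = 3, count = 1
After iteration 6: cur = 16, count = 1
After iteration 7: cur = 9, count = 1
After iteration 8: cur = 15, count = 1
After iteration 9: cur = 10, count = 1
After iteration 10: cur = 5, count = 1
Loop ends.

Final answer: 1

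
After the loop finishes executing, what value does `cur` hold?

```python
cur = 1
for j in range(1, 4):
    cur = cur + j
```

Let's trace through this code step by step.

Initialize: cur = 1
Entering loop: for j in range(1, 4):
After iteration 1: j = 1, cur = 2
After iteration 2: j = 2, cur = 4
After iteration 3: j = 3, cur = 7
Loop ends.

Final answer: 7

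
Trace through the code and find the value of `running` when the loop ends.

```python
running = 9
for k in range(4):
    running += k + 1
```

Let's trace through this code step by step.

Initialize: running = 9
Entering loop: for k in range(4):
After iteration 1: k = 0, running = 10
After iteration 2: k = 1, running = 12
After iteration 3: k = 2, running = 15
After iteration 4: k = 3, running = 19
Loop ends.

Final answer: 19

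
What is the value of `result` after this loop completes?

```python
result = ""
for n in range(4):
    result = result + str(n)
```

Let's trace through this code step by step.

Initialize: result = ''
Entering loop: for n in range(4):
After iteration 1: n = 0, result = '0'
After iteration 2: n = 1, result = '01'
After iteration 3: n = 2, result = '012'
After iteration 4: n = 3, result = '0123'
Loop ends.

Final answer: '0123'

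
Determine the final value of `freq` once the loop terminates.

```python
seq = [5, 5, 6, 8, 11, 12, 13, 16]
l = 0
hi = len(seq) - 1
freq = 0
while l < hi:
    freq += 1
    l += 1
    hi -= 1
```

Let's trace through this code step by step.

Initialize: seq = [5, 5, 6, 8, 11, 12, 13, 16]
Initialize: l = 0
Initialize: hi = 7
Initialize: freq = 0
Entering loop: while l < hi:
After iteration 1: l = 1, hi = 6, freq = 1
After iteration 2: l = 2, hi = 5, freq = 2
After iteration 3: l = 3, hi = 4, freq = 3
After iteration 4: l = 4, hi = 3, freq = 4
Loop ends.

Final answer: 4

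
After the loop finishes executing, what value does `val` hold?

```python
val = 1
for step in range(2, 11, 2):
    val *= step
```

Let's trace through this code step by step.

Initialize: val = 1
Entering loop: for step in range(2, 11, 2):
After iteration 1: step = 2, val = 2
After iteration 2: step = 4, val = 8
After iteration 3: step = 6, val = 48
After iteration 4: step = 8, val = 384
After iteration 5: step = 10, val = 3840
Loop ends.

Final answer: 3840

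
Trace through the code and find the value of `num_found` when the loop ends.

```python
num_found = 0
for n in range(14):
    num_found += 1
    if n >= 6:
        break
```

Let's trace through this code step by step.

Initialize: num_found = 0
Entering loop: for n in range(14):
After iteration 1: n = 0, num_found = 1
After iteration 2: n = 1, num_found = 2
After iteration 3: n = 2, num_found = 3
After iteration 4: n = 3, num_found = 4
After iteration 5: n = 4, num_found = 5
After iteration 6: n = 5, num_found = 6
After iteration 7: n = 6, num_found = 7
Loop ends.

Final answer: 7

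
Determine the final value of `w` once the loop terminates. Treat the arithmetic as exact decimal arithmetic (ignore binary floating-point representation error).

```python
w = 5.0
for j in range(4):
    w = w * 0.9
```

Let's trace through this code step by step.

Initialize: w = 5.0
Entering loop: for j in range(4):
After iteration 1: j = 0, w = 4.5
After iteration 2: j = 1, w = 4.05
After iteration 3: j = 2, w = 3.645
After iteration 4: j = 3, w = 3.2805
Loop ends.

Final answer: 3.2805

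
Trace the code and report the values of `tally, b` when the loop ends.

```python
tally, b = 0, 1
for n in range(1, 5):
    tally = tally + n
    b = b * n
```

Let's trace through this code step by step.

Initialize: tally = 0
Initialize: b = 1
Entering loop: for n in range(1, 5):
After iteration 1: n = 1, tally = 1, b = 1
After iteration 2: n = 2, tally = 3, b = 2
After iteration 3: n = 3, tally = 6, b = 6
After iteration 4: n = 4, tally = 10, b = 24
Loop ends.

Final answer: 10, 24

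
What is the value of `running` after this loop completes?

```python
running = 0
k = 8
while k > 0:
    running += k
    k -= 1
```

Let's trace through this code step by step.

Initialize: running = 0
Initialize: k = 8
Entering loop: while k > 0:
After iteration 1: running = 8, k = 7
After iteration 2: running = 15, k = 6
After iteration 3: running = 21, k = 5
After iteration 4: running = 26, k = 4
After iteration 5: running = 30, k = 3
After iteration 6: running = 33, k = 2
After iteration 7: running = 35, k = 1
After iteration 8: running = 36, k = 0
Loop ends.

Final answer: 36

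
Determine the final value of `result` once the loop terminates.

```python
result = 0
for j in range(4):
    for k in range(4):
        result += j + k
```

Let's trace through this code step by step.

Initialize: result = 0
Entering loop: for j in range(4):
After iteration 1: j = 0, result = 6
After iteration 2: j = 1, result = 16
After iteration 3: j = 2, result = 30
After iteration 4: j = 3, result = 48
Loop ends.

Final answer: 48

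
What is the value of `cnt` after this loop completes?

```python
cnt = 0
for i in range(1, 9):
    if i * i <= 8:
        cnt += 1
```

Let's trace through this code step by step.

Initialize: cnt = 0
Entering loop: for i in range(1, 9):
After iteration 1: i = 1, cnt = 1
After iteration 2: i = 2, cnt = 2
After iteration 3: i = 3, cnt = 2
After iteration 4: i = 4, cnt = 2
After iteration 5: i = 5, cnt = 2
After iteration 6: i = 6, cnt = 2
After iteration 7: i = 7, cnt = 2
After iteration 8: i = 8, cnt = 2
Loop ends.

Final answer: 2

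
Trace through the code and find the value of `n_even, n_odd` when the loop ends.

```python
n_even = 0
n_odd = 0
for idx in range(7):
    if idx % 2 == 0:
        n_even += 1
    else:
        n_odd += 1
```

Let's trace through this code step by step.

Initialize: n_even = 0
Initialize: n_odd = 0
Entering loop: for idx in range(7):
After iteration 1: idx = 0, n_even = 1, n_odd = 0
After iteration 2: idx = 1, n_even = 1, n_odd = 1
After iteration 3: idx = 2, n_even = 2, n_odd = 1
After iteration 4: idx = 3, n_even = 2, n_odd = 2
After iteration 5: idx = 4, n_even = 3, n_odd = 2
After iteration 6: idx = 5, n_even = 3, n_odd = 3
After iteration 7: idx = 6, n_even = 4, n_odd = 3
Loop ends.

Final answer: 4, 3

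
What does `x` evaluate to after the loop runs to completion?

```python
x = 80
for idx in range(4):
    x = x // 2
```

Let's trace through this code step by step.

Initialize: x = 80
Entering loop: for idx in range(4):
After iteration 1: idx = 0, x = 40
After iteration 2: idx = 1, x = 20
After iteration 3: idx = 2, x = 10
After iteration 4: idx = 3, x = 5
Loop ends.

Final answer: 5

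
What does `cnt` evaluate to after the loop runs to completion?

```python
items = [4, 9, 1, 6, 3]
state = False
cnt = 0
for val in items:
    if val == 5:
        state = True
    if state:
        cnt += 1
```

Let's trace through this code step by step.

Initialize: items = [4, 9, 1, 6, 3]
Initialize: state = False
Initialize: cnt = 0
Entering loop: for val in items:
After iteration 1: val = 4, cnt = 0
After iteration 2: val = 9, cnt = 0
After iteration 3: val = 1, cnt = 0
After iteration 4: val = 6, cnt = 0
After iteration 5: val = 3, cnt = 0
Loop ends.

Final answer: 0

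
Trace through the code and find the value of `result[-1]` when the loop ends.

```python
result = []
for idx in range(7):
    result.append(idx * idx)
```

Let's trace through this code step by step.

Initialize: result = []
Entering loop: for idx in range(7):
After iteration 1: idx = 0, result = [0]
After iteration 2: idx = 1, result = [0, 1]
After iteration 3: idx = 2, result = [0, 1, 4]
After iteration 4: idx = 3, result = [0, 1, 4, 9]
After iteration 5: idx = 4, result = [0, 1, 4, 9, 16]
After iteration 6: idx = 5, result = [0, 1, 4, 9, 16, 25]
After iteration 7: idx = 6, result = [0, 1, 4, 9, 16, 25, 36]
Loop ends.
result[-1] = 36

Final answer: 36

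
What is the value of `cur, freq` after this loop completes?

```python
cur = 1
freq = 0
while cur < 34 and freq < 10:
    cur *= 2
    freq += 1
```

Let's trace through this code step by step.

Initialize: cur = 1
Initialize: freq = 0
Entering loop: while cur < 34 and freq < 10:
After iteration 1: cur = 2, freq = 1
After iteration 2: cur = 4, freq = 2
After iteration 3: cur = 8, freq = 3
After iteration 4: cur = 16, freq = 4
After iteration 5: cur = 32, freq = 5
After iteration 6: cur = 64, freq = 6
Loop ends.

Final answer: 64, 6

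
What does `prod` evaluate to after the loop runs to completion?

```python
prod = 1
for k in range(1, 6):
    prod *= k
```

Let's trace through this code step by step.

Initialize: prod = 1
Entering loop: for k in range(1, 6):
After iteration 1: k = 1, prod = 1
After iteration 2: k = 2, prod = 2
After iteration 3: k = 3, prod = 6
After iteration 4: k = 4, prod = 24
After iteration 5: k = 5, prod = 120
Loop ends.

Final answer: 120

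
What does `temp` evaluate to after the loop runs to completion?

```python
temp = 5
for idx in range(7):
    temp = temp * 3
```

Let's trace through this code step by step.

Initialize: temp = 5
Entering loop: for idx in range(7):
After iteration 1: idx = 0, temp = 15
After iteration 2: idx = 1, temp = 45
After iteration 3: idx = 2, temp = 135
After iteration 4: idx = 3, temp = 405
After iteration 5: idx = 4, temp = 1215
After iteration 6: idx = 5, temp = 3645
After iteration 7: idx = 6, temp = 10935
Loop ends.

Final answer: 10935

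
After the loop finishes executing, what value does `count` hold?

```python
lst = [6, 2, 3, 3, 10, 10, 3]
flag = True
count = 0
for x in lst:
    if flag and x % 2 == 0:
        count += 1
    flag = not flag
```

Let's trace through this code step by step.

Initialize: lst = [6, 2, 3, 3, 10, 10, 3]
Initialize: flag = True
Initialize: count = 0
Entering loop: for x in lst:
After iteration 1: x = 6, flag = False, count = 1
After iteration 2: x = 2, flag = True, count = 1
After iteration 3: x = 3, flag = False, count = 1
After iteration 4: x = 3, flag = True, count = 1
After iteration 5: x = 10, flag = False, count = 2
After iteration 6: x = 10, flag = True, count = 2
After iteration 7: x = 3, flag = False, count = 2
Loop ends.

Final answer: 2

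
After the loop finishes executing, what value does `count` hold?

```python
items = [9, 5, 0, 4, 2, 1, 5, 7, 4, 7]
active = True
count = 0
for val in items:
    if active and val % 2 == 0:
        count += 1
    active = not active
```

Let's trace through this code step by step.

Initialize: items = [9, 5, 0, 4, 2, 1, 5, 7, 4, 7]
Initialize: active = True
Initialize: count = 0
Entering loop: for val in items:
After iteration 1: val = 9, active = False, count = 0
After iteration 2: val = 5, active = True, count = 0
After iteration 3: val = 0, active = False, count = 1
After iteration 4: val = 4, active = True, count = 1
After iteration 5: val = 2, active = False, count = 2
After iteration 6: val = 1, active = True, count = 2
After iteration 7: val = 5, active = False, count = 2
After iteration 8: val = 7, active = True, count = 2
After iteration 9: val = 4, active = False, count = 3
After iteration 10: val = 7, active = True, count = 3
Loop ends.

Final answer: 3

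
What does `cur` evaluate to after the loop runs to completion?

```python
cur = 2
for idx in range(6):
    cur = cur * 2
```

Let's trace through this code step by step.

Initialize: cur = 2
Entering loop: for idx in range(6):
After iteration 1: idx = 0, cur = 4
After iteration 2: idx = 1, cur = 8
After iteration 3: idx = 2, cur = 16
After iteration 4: idx = 3, cur = 32
After iteration 5: idx = 4, cur = 64
After iteration 6: idx = 5, cur = 128
Loop ends.

Final answer: 128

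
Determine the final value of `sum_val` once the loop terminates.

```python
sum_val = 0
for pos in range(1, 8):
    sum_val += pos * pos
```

Let's trace through this code step by step.

Initialize: sum_val = 0
Entering loop: for pos in range(1, 8):
After iteration 1: pos = 1, sum_val = 1
After iteration 2: pos = 2, sum_val = 5
After iteration 3: pos = 3, sum_val = 14
After iteration 4: pos = 4, sum_val = 30
After iteration 5: pos = 5, sum_val = 55
After iteration 6: pos = 6, sum_val = 91
After iteration 7: pos = 7, sum_val = 140
Loop ends.

Final answer: 140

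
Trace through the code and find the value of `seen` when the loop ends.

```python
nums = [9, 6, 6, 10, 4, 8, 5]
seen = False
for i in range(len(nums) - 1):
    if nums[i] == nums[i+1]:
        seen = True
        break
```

Let's trace through this code step by step.

Initialize: nums = [9, 6, 6, 10, 4, 8, 5]
Initialize: seen = False
Entering loop: for i in range(len(nums) - 1):
After iteration 1: i = 0, seen = False
After iteration 2: i = 1, seen = True
Loop ends.

Final answer: True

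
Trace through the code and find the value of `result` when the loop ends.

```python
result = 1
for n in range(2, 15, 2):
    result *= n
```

Let's trace through this code step by step.

Initialize: result = 1
Entering loop: for n in range(2, 15, 2):
After iteration 1: n = 2, result = 2
After iteration 2: n = 4, result = 8
After iteration 3: n = 6, result = 48
After iteration 4: n = 8, result = 384
After iteration 5: n = 10, result = 3840
After iteration 6: n = 12, result = 46080
After iteration 7: n = 14, result = 645120
Loop ends.

Final answer: 645120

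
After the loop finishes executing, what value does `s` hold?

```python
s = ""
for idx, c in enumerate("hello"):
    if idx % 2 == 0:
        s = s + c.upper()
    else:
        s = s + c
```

Let's trace through this code step by step.

Initialize: s = ''
Entering loop: for idx, c in enumerate("hello"):
After iteration 1: idx = 0, c = 'h', s = 'H'
After iteration 2: idx = 1, c = 'e', s = 'He'
After iteration 3: idx = 2, c = 'l', s = 'HeL'
After iteration 4: idx = 3, c = 'l', s = 'HeLl'
After iteration 5: idx = 4, c = 'o', s = 'HeLlO'
Loop ends.

Final answer: 'HeLlO'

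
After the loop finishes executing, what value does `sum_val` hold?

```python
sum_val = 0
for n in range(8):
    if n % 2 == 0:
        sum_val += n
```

Let's trace through this code step by step.

Initialize: sum_val = 0
Entering loop: for n in range(8):
After iteration 1: n = 0, sum_val = 0
After iteration 2: n = 1, sum_val = 0
After iteration 3: n = 2, sum_val = 2
After iteration 4: n = 3, sum_val = 2
After iteration 5: n = 4, sum_val = 6
After iteration 6: n = 5, sum_val = 6
After iteration 7: n = 6, sum_val = 12
After iteration 8: n = 7, sum_val = 12
Loop ends.

Final answer: 12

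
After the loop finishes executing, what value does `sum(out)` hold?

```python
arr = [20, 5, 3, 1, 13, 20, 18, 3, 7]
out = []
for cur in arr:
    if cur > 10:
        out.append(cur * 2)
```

Let's trace through this code step by step.

Initialize: arr = [20, 5, 3, 1, 13, 20, 18, 3, 7]
Initialize: out = []
Entering loop: for cur in arr:
After iteration 1: cur = 20, out = [40]
After iteration 2: cur = 5, out = [40]
After iteration 3: cur = 3, out = [40]
After iteration 4: cur = 1, out = [40]
After iteration 5: cur = 13, out = [40, 26]
After iteration 6: cur = 20, out = [40, 26, 40]
After iteration 7: cur = 18, out = [40, 26, 40, 36]
After iteration 8: cur = 3, out = [40, 26, 40, 36]
After iteration 9: cur = 7, out = [40, 26, 40, 36]
Loop ends.
sum(out) = 142

Final answer: 142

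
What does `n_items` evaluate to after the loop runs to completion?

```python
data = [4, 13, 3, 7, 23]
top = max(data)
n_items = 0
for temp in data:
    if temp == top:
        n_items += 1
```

Let's trace through this code step by step.

Initialize: data = [4, 13, 3, 7, 23]
Initialize: top = 23
Initialize: n_items = 0
Entering loop: for temp in data:
After iteration 1: temp = 4, n_items = 0
After iteration 2: temp = 13, n_items = 0
After iteration 3: temp = 3, n_items = 0
After iteration 4: temp = 7, n_items = 0
After iteration 5: temp = 23, n_items = 1
Loop ends.

Final answer: 1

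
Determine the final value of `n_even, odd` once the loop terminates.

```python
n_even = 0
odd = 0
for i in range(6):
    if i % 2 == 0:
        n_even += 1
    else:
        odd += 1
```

Let's trace through this code step by step.

Initialize: n_even = 0
Initialize: odd = 0
Entering loop: for i in range(6):
After iteration 1: i = 0, n_even = 1, odd = 0
After iteration 2: i = 1, n_even = 1, odd = 1
After iteration 3: i = 2, n_even = 2, odd = 1
After iteration 4: i = 3, n_even = 2, odd = 2
After iteration 5: i = 4, n_even = 3, odd = 2
After iteration 6: i = 5, n_even = 3, odd = 3
Loop ends.

Final answer: 3, 3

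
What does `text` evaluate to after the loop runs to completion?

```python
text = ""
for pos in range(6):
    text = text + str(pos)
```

Let's trace through this code step by step.

Initialize: text = ''
Entering loop: for pos in range(6):
After iteration 1: pos = 0, text = '0'
After iteration 2: pos = 1, text = '01'
After iteration 3: pos = 2, text = '012'
After iteration 4: pos = 3, text = '0123'
After iteration 5: pos = 4, text = '01234'
After iteration 6: pos = 5, text = '012345'
Loop ends.

Final answer: '012345'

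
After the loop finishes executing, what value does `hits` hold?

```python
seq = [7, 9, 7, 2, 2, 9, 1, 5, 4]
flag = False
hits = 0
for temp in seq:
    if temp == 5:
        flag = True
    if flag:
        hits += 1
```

Let's trace through this code step by step.

Initialize: seq = [7, 9, 7, 2, 2, 9, 1, 5, 4]
Initialize: flag = False
Initialize: hits = 0
Entering loop: for temp in seq:
After iteration 1: temp = 7, flag = False, hits = 0
After iteration 2: temp = 9, flag = False, hits = 0
After iteration 3: temp = 7, flag = False, hits = 0
After iteration 4: temp = 2, flag = False, hits = 0
After iteration 5: temp = 2, flag = False, hits = 0
After iteration 6: temp = 9, flag = False, hits = 0
After iteration 7: temp = 1, flag = False, hits = 0
After iteration 8: temp = 5, flag = True, hits = 1
After iteration 9: temp = 4, flag = True, hits = 2
Loop ends.

Final answer: 2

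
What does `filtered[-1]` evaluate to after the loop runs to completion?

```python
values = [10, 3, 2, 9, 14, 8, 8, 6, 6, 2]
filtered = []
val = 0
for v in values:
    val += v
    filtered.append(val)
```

Let's trace through this code step by step.

Initialize: values = [10, 3, 2, 9, 14, 8, 8, 6, 6, 2]
Initialize: filtered = []
Initialize: val = 0
Entering loop: for v in values:
After iteration 1: v = 10, filtered = [10], val = 10
After iteration 2: v = 3, filtered = [10, 13], val = 13
After iteration 3: v = 2, filtered = [10, 13, 15], val = 15
After iteration 4: v = 9, filtered = [10, 13, 15, 24], val = 24
After iteration 5: v = 14, filtered = [10, 13, 15, 24, 38], val = 38
After iteration 6: v = 8, filtered = [10, 13, 15, 24, 38, 46], val = 46
After iteration 7: v = 8, filtered = [10, 13, 15, 24, 38, 46, 54], val = 54
After iteration 8: v = 6, filtered = [10, 13, 15, 24, 38, 46, 54, 60], val = 60
After iteration 9: v = 6, filtered = [10, 13, 15, 24, 38, 46, 54, 60, 66], val = 66
After iteration 10: v = 2, filtered = [10, 13, 15, 24, 38, 46, 54, 60, 66, 68], val = 68
Loop ends.
filtered[-1] = 68

Final answer: 68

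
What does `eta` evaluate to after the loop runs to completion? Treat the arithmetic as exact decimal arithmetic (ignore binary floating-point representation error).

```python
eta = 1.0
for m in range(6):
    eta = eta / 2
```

Let's trace through this code step by step.

Initialize: eta = 1.0
Entering loop: for m in range(6):
After iteration 1: m = 0, eta = 0.5
After iteration 2: m = 1, eta = 0.25
After iteration 3: m = 2, eta = 0.125
After iteration 4: m = 3, eta = 0.0625
After iteration 5: m = 4, eta = 0.03125
After iteration 6: m = 5, eta = 0.015625
Loop ends.

Final answer: 0.015625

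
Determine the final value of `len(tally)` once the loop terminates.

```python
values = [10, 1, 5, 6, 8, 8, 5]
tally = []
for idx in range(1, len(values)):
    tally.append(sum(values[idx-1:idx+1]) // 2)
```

Let's trace through this code step by step.

Initialize: values = [10, 1, 5, 6, 8, 8, 5]
Initialize: tally = []
Entering loop: for idx in range(1, len(values)):
After iteration 1: idx = 1, tally = [5]
After iteration 2: idx = 2, tally = [5, 3]
After iteration 3: idx = 3, tally = [5, 3, 5]
After iteration 4: idx = 4, tally = [5, 3, 5, 7]
After iteration 5: idx = 5, tally = [5, 3, 5, 7, 8]
After iteration 6: idx = 6, tally = [5, 3, 5, 7, 8, 6]
Loop ends.
len(tally) = 6

Final answer: 6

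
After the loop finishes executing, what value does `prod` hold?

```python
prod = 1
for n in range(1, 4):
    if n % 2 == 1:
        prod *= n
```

Let's trace through this code step by step.

Initialize: prod = 1
Entering loop: for n in range(1, 4):
After iteration 1: n = 1, prod = 1
After iteration 2: n = 2, prod = 1
After iteration 3: n = 3, prod = 3
Loop ends.

Final answer: 3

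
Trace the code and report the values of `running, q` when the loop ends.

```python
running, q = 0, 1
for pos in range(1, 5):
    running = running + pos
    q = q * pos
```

Let's trace through this code step by step.

Initialize: running = 0
Initialize: q = 1
Entering loop: for pos in range(1, 5):
After iteration 1: pos = 1, running = 1, q = 1
After iteration 2: pos = 2, running = 3, q = 2
After iteration 3: pos = 3, running = 6, q = 6
After iteration 4: pos = 4, running = 10, q = 24
Loop ends.

Final answer: 10, 24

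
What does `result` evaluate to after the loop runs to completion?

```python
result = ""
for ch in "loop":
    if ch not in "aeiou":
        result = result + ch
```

Let's trace through this code step by step.

Initialize: result = ''
Entering loop: for ch in "loop":
After iteration 1: ch = 'l', result = 'l'
After iteration 2: ch = 'o', result = 'l'
After iteration 3: ch = 'o', result = 'l'
After iteration 4: ch = 'p', result = 'lp'
Loop ends.

Final answer: 'lp'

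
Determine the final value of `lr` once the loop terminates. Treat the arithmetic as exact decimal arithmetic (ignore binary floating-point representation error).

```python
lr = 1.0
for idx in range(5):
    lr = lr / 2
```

Let's trace through this code step by step.

Initialize: lr = 1.0
Entering loop: for idx in range(5):
After iteration 1: idx = 0, lr = 0.5
After iteration 2: idx = 1, lr = 0.25
After iteration 3: idx = 2, lr = 0.125
After iteration 4: idx = 3, lr = 0.0625
After iteration 5: idx = 4, lr = 0.03125
Loop ends.

Final answer: 0.03125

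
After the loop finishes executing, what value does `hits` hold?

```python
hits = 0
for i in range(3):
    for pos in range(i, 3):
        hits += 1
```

Let's trace through this code step by step.

Initialize: hits = 0
Entering loop: for i in range(3):
After iteration 1: i = 0, hits = 3
After iteration 2: i = 1, hits = 5
After iteration 3: i = 2, hits = 6
Loop ends.

Final answer: 6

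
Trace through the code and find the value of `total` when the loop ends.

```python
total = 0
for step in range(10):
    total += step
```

Let's trace through this code step by step.

Initialize: total = 0
Entering loop: for step in range(10):
After iteration 1: step = 0, total = 0
After iteration 2: step = 1, total = 1
After iteration 3: step = 2, total = 3
After iteration 4: step = 3, total = 6
After iteration 5: step = 4, total = 10
After iteration 6: step = 5, total = 15
After iteration 7: step = 6, total = 21
After iteration 8: step = 7, total = 28
After iteration 9: step = 8, total = 36
After iteration 10: step = 9, total = 45
Loop ends.

Final answer: 45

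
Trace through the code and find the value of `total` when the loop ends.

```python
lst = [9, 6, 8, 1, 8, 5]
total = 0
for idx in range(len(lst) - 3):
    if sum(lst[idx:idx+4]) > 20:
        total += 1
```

Let's trace through this code step by step.

Initialize: lst = [9, 6, 8, 1, 8, 5]
Initialize: total = 0
Entering loop: for idx in range(len(lst) - 3):
After iteration 1: idx = 0, total = 1
After iteration 2: idx = 1, total = 2
After iteration 3: idx = 2, total = 3
Loop ends.

Final answer: 3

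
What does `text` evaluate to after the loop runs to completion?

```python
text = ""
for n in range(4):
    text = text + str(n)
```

Let's trace through this code step by step.

Initialize: text = ''
Entering loop: for n in range(4):
After iteration 1: n = 0, text = '0'
After iteration 2: n = 1, text = '01'
After iteration 3: n = 2, text = '012'
After iteration 4: n = 3, text = '0123'
Loop ends.

Final answer: '0123'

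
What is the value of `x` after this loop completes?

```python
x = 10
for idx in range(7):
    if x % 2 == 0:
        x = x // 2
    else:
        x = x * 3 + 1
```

Let's trace through this code step by step.

Initialize: x = 10
Entering loop: for idx in range(7):
After iteration 1: idx = 0, x = 5
After iteration 2: idx = 1, x = 16
After iteration 3: idx = 2, x = 8
After iteration 4: idx = 3, x = 4
After iteration 5: idx = 4, x = 2
After iteration 6: idx = 5, x = 1
After iteration 7: idx = 6, x = 4
Loop ends.

Final answer: 4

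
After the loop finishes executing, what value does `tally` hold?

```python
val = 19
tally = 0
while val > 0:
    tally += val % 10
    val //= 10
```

Let's trace through this code step by step.

Initialize: val = 19
Initialize: tally = 0
Entering loop: while val > 0:
After iteration 1: val = 1, tally = 9
After iteration 2: val = 0, tally = 10
Loop ends.

Final answer: 10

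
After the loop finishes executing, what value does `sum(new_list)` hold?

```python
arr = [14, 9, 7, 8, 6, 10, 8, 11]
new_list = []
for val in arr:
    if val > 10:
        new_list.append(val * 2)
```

Let's trace through this code step by step.

Initialize: arr = [14, 9, 7, 8, 6, 10, 8, 11]
Initialize: new_list = []
Entering loop: for val in arr:
After iteration 1: val = 14, new_list = [28]
After iteration 2: val = 9, new_list = [28]
After iteration 3: val = 7, new_list = [28]
After iteration 4: val = 8, new_list = [28]
After iteration 5: val = 6, new_list = [28]
After iteration 6: val = 10, new_list = [28]
After iteration 7: val = 8, new_list = [28]
After iteration 8: val = 11, new_list = [28, 22]
Loop ends.
sum(new_list) = 50

Final answer: 50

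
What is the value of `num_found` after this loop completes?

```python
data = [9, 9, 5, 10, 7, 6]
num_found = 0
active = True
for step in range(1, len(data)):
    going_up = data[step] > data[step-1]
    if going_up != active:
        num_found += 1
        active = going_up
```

Let's trace through this code step by step.

Initialize: data = [9, 9, 5, 10, 7, 6]
Initialize: num_found = 0
Initialize: active = True
Entering loop: for step in range(1, len(data)):
After iteration 1: step = 1, num_found = 1, active = False, going_up = False
After iteration 2: step = 2, num_found = 1, active = False, going_up = False
After iteration 3: step = 3, num_found = 2, active = True, going_up = True
After iteration 4: step = 4, num_found = 3, active = False, going_up = False
After iteration 5: step = 5, num_found = 3, active = False, going_up = False
Loop ends.

Final answer: 3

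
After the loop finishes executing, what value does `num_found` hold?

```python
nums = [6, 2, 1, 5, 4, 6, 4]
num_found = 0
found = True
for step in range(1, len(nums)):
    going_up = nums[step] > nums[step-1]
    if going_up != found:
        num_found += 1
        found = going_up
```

Let's trace through this code step by step.

Initialize: nums = [6, 2, 1, 5, 4, 6, 4]
Initialize: num_found = 0
Initialize: found = True
Entering loop: for step in range(1, len(nums)):
After iteration 1: step = 1, num_found = 1, found = False, going_up = False
After iteration 2: step = 2, num_found = 1, found = False, going_up = False
After iteration 3: step = 3, num_found = 2, found = True, going_up = True
After iteration 4: step = 4, num_found = 3, found = False, going_up = False
After iteration 5: step = 5, num_found = 4, found = True, going_up = True
After iteration 6: step = 6, num_found = 5, found = False, going_up = False
Loop ends.

Final answer: 5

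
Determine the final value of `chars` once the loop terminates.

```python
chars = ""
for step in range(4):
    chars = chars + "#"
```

Let's trace through this code step by step.

Initialize: chars = ''
Entering loop: for step in range(4):
After iteration 1: step = 0, chars = '#'
After iteration 2: step = 1, chars = '##'
After iteration 3: step = 2, chars = '###'
After iteration 4: step = 3, chars = '####'
Loop ends.

Final answer: '####'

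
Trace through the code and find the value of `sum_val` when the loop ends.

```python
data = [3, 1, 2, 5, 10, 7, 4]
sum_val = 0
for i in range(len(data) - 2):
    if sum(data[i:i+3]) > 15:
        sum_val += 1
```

Let's trace through this code step by step.

Initialize: data = [3, 1, 2, 5, 10, 7, 4]
Initialize: sum_val = 0
Entering loop: for i in range(len(data) - 2):
After iteration 1: i = 0, sum_val = 0
After iteration 2: i = 1, sum_val = 0
After iteration 3: i = 2, sum_val = 1
After iteration 4: i = 3, sum_val = 2
After iteration 5: i = 4, sum_val = 3
Loop ends.

Final answer: 3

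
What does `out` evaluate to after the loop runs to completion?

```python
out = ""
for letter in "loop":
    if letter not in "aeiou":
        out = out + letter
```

Let's trace through this code step by step.

Initialize: out = ''
Entering loop: for letter in "loop":
After iteration 1: letter = 'l', out = 'l'
After iteration 2: letter = 'o', out = 'l'
After iteration 3: letter = 'o', out = 'l'
After iteration 4: letter = 'p', out = 'lp'
Loop ends.

Final answer: 'lp'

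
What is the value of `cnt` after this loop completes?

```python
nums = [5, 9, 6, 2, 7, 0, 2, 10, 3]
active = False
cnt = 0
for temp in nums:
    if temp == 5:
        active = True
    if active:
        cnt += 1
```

Let's trace through this code step by step.

Initialize: nums = [5, 9, 6, 2, 7, 0, 2, 10, 3]
Initialize: active = False
Initialize: cnt = 0
Entering loop: for temp in nums:
After iteration 1: temp = 5, active = True, cnt = 1
After iteration 2: temp = 9, active = True, cnt = 2
After iteration 3: temp = 6, active = True, cnt = 3
After iteration 4: temp = 2, active = True, cnt = 4
After iteration 5: temp = 7, active = True, cnt = 5
After iteration 6: temp = 0, active = True, cnt = 6
After iteration 7: temp = 2, active = True, cnt = 7
After iteration 8: temp = 10, active = True, cnt = 8
After iteration 9: temp = 3, active = True, cnt = 9
Loop ends.

Final answer: 9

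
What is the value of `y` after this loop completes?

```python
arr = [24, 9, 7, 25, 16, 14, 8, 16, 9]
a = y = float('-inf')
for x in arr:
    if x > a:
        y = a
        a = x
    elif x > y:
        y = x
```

Let's trace through this code step by step.

Initialize: arr = [24, 9, 7, 25, 16, 14, 8, 16, 9]
Initialize: a = -inf
Initialize: y = -inf
Entering loop: for x in arr:
After iteration 1: x = 24, a = 24, y = -inf
After iteration 2: x = 9, a = 24, y = 9
After iteration 3: x = 7, a = 24, y = 9
After iteration 4: x = 25, a = 25, y = 24
After iteration 5: x = 16, a = 25, y = 24
After iteration 6: x = 14, a = 25, y = 24
After iteration 7: x = 8, a = 25, y = 24
After iteration 8: x = 16, a = 25, y = 24
After iteration 9: x = 9, a = 25, y = 24
Loop ends.

Final answer: 24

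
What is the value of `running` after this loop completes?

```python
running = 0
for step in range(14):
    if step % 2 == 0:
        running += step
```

Let's trace through this code step by step.

Initialize: running = 0
Entering loop: for step in range(14):
After iteration 1: step = 0, running = 0
After iteration 2: step = 1, running = 0
After iteration 3: step = 2, running = 2
After iteration 4: step = 3, running = 2
After iteration 5: step = 4, running = 6
After iteration 6: step = 5, running = 6
After iteration 7: step = 6, running = 12
After iteration 8: step = 7, running = 12
After iteration 9: step = 8, running = 20
After iteration 10: step = 9, running = 20
After iteration 11: step = 10, running = 30
After iteration 12: step = 11, running = 30
After iteration 13: step = 12, running = 42
After iteration 14: step = 13, running = 42
Loop ends.

Final answer: 42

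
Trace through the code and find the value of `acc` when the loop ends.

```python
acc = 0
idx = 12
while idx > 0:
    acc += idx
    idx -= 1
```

Let's trace through this code step by step.

Initialize: acc = 0
Initialize: idx = 12
Entering loop: while idx > 0:
After iteration 1: acc = 12, idx = 11
After iteration 2: acc = 23, idx = 10
After iteration 3: acc = 33, idx = 9
After iteration 4: acc = 42, idx = 8
After iteration 5: acc = 50, idx = 7
After iteration 6: acc = 57, idx = 6
After iteration 7: acc = 63, idx = 5
After iteration 8: acc = 68, idx = 4
After iteration 9: acc = 72, idx = 3
After iteration 10: acc = 75, idx = 2
After iteration 11: acc = 77, idx = 1
After iteration 12: acc = 78, idx = 0
Loop ends.

Final answer: 78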